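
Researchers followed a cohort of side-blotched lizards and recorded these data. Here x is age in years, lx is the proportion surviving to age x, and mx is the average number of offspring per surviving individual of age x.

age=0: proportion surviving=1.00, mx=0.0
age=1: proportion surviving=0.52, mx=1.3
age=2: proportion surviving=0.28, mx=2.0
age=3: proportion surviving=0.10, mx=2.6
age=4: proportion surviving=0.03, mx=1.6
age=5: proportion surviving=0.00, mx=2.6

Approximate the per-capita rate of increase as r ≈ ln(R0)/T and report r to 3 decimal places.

0.242

R0 = Σ lx·mx = 0 + 0.676 + 0.56 + 0.26 + 0.048 + 0 = 1.544
Σ x·lx·mx = 2.768; T = 2.768/1.544 = 1.79275…
r ≈ ln(R0)/T = ln(1.544)/1.79275… = 0.2423… → 0.242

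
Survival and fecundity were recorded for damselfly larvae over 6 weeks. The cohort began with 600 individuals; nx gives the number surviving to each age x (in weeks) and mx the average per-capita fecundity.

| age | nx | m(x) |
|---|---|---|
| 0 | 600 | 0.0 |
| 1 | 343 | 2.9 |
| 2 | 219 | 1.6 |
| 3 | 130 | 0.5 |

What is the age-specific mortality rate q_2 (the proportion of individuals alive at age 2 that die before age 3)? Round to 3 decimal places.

0.406

lx = nx/n0 = nx/600: 1, 0.57167…, 0.365, 0.21667…
q_2 = (l_2 − l_3) / l_2 = (0.365 − 0.216667…) / 0.365
     = 0.148333… / 0.365 = 0.406393… → 0.406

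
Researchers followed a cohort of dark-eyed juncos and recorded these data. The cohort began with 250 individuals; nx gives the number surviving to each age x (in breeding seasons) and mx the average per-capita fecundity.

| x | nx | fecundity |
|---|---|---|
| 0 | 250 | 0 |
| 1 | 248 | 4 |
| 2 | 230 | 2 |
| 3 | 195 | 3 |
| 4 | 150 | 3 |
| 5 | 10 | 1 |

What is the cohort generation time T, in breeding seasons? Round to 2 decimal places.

lx = nx/n0 = nx/250: 1, 0.992, 0.92, 0.78, 0.6, 0.04
lx·mx: 0, 3.968, 1.84, 2.34, 1.8, 0.04 → R0 = 9.988
x·lx·mx: 0, 3.968, 3.68, 7.02, 7.2, 0.2 → Σ = 22.068
T = 22.068 / 9.988 = 2.209451… → 2.21

2.21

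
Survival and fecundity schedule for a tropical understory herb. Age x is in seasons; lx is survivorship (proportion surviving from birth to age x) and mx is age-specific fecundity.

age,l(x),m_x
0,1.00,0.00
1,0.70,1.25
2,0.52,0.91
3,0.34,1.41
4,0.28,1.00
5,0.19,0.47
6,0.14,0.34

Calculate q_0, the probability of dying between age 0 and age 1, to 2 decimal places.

0.30

q_0 = (l_0 − l_1) / l_0 = (1 − 0.7) / 1
     = 0.3 / 1 = 0.3 → 0.30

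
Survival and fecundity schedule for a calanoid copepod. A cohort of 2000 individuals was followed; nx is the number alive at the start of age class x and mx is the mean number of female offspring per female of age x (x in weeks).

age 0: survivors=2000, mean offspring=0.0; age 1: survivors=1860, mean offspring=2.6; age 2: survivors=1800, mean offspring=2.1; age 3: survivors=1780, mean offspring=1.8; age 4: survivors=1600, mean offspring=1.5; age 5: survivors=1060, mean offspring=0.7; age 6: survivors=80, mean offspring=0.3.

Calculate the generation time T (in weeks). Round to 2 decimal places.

2.37

lx = nx/n0 = nx/2000: 1, 0.93, 0.9, 0.89, 0.8, 0.53, 0.04
lx·mx: 0, 2.418, 1.89, 1.602, 1.2, 0.371, 0.012 → R0 = 7.493
x·lx·mx: 0, 2.418, 3.78, 4.806, 4.8, 1.855, 0.072 → Σ = 17.731
T = 17.731 / 7.493 = 2.366342… → 2.37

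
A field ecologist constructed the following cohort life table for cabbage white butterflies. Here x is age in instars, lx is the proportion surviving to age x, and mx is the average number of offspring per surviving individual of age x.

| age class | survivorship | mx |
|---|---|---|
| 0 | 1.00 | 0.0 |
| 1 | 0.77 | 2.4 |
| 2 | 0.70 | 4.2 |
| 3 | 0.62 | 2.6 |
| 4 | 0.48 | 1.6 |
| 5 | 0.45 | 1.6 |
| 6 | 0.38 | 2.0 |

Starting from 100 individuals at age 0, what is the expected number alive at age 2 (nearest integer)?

70

Expected survivors = N0 · l_2 = 100 × 0.70 = 70 → 70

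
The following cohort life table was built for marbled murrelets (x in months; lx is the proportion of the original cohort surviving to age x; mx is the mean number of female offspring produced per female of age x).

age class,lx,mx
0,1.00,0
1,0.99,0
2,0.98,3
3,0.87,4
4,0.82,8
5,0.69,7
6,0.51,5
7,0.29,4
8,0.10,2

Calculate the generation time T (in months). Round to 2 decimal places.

lx·mx: 0, 0, 2.94, 3.48, 6.56, 4.83, 2.55, 1.16, 0.2 → R0 = 21.72
x·lx·mx: 0, 0, 5.88, 10.44, 26.24, 24.15, 15.3, 8.12, 1.6 → Σ = 91.73
T = 91.73 / 21.72 = 4.223297… → 4.22

4.22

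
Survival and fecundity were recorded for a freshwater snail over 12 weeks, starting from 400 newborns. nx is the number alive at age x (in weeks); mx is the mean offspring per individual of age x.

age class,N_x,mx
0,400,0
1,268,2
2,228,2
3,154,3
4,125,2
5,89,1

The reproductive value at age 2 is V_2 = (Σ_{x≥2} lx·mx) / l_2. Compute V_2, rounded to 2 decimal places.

lx = nx/n0 = nx/400: 1, 0.67, 0.57, 0.385, 0.3125, 0.2225
lx·mx for x ≥ 2: 1.14, 1.155, 0.625, 0.2225 → sum = 3.1425
V_2 = 3.1425 / l_2 = 3.1425 / 0.57 = 5.513158… → 5.51

5.51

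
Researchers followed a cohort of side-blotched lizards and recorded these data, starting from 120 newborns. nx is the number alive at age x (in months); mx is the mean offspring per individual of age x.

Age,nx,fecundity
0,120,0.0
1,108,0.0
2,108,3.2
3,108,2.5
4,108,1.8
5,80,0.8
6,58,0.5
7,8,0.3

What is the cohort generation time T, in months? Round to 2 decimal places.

3.08

lx = nx/n0 = nx/120: 1, 0.9, 0.9, 0.9, 0.9, 0.66667…, 0.48333…, 0.06667…
lx·mx: 0, 0, 2.88, 2.25, 1.62, 0.533333…, 0.241667…, 0.02… → R0 = 7.545…
x·lx·mx: 0, 0, 5.76, 6.75, 6.48, 2.666667…, 1.45…, 0.14… → Σ = 23.246667…
T = 23.246667… / 7.545… = 3.081069… → 3.08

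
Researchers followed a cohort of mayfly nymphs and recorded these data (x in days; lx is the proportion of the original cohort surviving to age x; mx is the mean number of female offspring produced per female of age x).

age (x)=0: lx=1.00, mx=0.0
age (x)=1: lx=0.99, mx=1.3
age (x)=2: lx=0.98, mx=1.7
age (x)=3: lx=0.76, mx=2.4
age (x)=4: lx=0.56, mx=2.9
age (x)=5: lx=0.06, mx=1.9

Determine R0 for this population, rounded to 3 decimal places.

6.515

lx·mx by age: 0, 1.287, 1.666, 1.824, 1.624, 0.114
R0 = Σ lx·mx = 6.515 → 6.515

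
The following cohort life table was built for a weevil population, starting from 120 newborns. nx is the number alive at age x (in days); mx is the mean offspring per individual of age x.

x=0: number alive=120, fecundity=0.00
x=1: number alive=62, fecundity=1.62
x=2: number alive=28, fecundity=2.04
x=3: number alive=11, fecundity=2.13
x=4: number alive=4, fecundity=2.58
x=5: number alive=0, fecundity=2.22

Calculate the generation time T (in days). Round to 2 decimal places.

1.71

lx = nx/n0 = nx/120: 1, 0.51667…, 0.23333…, 0.09167…, 0.03333…, 0
lx·mx: 0, 0.837…, 0.476…, 0.19525…, 0.086…, 0 → R0 = 1.59425…
x·lx·mx: 0, 0.837…, 0.952…, 0.58575…, 0.344…, 0 → Σ = 2.71875…
T = 2.71875… / 1.59425… = 1.705347… → 1.71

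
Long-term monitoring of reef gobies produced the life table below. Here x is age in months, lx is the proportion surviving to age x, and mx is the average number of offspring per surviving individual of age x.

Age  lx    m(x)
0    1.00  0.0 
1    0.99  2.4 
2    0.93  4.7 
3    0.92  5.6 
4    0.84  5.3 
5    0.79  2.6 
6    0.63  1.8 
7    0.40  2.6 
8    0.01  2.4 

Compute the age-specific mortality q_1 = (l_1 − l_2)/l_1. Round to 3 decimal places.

0.061

q_1 = (l_1 − l_2) / l_1 = (0.99 − 0.93) / 0.99
     = 0.06 / 0.99 = 0.060606… → 0.061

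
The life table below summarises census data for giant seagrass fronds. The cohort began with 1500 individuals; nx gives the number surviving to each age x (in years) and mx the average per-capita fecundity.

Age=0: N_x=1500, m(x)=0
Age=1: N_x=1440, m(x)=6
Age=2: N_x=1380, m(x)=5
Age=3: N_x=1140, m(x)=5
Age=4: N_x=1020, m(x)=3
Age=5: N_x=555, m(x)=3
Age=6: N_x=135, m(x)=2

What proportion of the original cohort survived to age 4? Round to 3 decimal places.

0.680

l_4 = n_4/n_0 = 1020/1500 = 0.68 → 0.680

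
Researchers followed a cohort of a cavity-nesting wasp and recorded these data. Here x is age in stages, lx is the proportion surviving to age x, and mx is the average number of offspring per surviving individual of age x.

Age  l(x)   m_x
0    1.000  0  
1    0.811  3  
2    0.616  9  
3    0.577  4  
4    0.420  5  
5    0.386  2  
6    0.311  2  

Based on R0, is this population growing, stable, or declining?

R0 = Σ lx·mx = 0 + 2.433 + 5.544 + 2.308 + 2.1 + 0.772 + 0.622 = 13.779
R0 > 1, so the population is growing.

growing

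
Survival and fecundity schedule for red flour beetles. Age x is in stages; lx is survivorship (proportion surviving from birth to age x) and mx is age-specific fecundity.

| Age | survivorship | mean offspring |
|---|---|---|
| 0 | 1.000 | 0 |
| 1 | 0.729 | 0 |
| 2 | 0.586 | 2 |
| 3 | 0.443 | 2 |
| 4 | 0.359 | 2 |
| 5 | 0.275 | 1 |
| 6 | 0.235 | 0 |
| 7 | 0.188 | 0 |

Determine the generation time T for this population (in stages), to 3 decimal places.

3.031

lx·mx: 0, 0, 1.172, 0.886, 0.718, 0.275, 0, 0 → R0 = 3.051
x·lx·mx: 0, 0, 2.344, 2.658, 2.872, 1.375, 0, 0 → Σ = 9.249
T = 9.249 / 3.051 = 3.031465… → 3.031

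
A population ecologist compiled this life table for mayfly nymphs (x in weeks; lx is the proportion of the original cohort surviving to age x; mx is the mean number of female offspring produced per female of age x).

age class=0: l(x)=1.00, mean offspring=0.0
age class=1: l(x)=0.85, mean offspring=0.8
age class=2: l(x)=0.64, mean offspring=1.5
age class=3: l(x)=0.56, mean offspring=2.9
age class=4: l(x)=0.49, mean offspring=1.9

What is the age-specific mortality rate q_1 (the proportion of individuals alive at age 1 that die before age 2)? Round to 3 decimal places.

0.247

q_1 = (l_1 − l_2) / l_1 = (0.85 − 0.64) / 0.85
     = 0.21 / 0.85 = 0.247059… → 0.247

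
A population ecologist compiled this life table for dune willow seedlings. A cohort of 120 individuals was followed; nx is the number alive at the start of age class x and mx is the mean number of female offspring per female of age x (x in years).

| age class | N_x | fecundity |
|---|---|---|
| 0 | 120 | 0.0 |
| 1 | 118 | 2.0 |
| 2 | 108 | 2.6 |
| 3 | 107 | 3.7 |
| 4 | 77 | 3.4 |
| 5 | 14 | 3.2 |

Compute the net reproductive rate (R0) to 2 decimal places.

lx = nx/n0 = nx/120: 1, 0.98333…, 0.9, 0.89167…, 0.64167…, 0.11667…
lx·mx by age: 0, 1.966667…, 2.34, 3.299167…, 2.181667…, 0.373333…
R0 = Σ lx·mx = 10.160833… → 10.16

10.16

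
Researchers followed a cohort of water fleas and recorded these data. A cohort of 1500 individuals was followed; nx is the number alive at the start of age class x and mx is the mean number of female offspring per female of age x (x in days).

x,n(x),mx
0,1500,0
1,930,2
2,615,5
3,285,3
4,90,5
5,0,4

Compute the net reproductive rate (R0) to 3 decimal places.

4.160

lx = nx/n0 = nx/1500: 1, 0.62, 0.41, 0.19, 0.06, 0
lx·mx by age: 0, 1.24, 2.05, 0.57, 0.3, 0
R0 = Σ lx·mx = 4.16 → 4.160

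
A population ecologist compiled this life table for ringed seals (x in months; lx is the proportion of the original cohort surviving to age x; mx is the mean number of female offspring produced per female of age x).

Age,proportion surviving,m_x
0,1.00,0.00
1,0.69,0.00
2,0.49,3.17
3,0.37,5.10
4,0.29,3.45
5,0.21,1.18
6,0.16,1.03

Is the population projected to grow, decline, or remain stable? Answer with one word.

growing

R0 = Σ lx·mx = 0 + 0 + 1.5533 + 1.887 + 1.0005 + 0.2478 + 0.1648 = 4.8534
R0 > 1, so the population is growing.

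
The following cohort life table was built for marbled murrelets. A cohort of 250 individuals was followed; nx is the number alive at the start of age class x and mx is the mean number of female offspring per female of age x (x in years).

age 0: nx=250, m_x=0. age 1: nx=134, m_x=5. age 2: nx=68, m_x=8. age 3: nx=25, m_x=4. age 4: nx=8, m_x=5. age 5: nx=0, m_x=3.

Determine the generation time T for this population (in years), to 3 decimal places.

lx = nx/n0 = nx/250: 1, 0.536, 0.272, 0.1, 0.032, 0
lx·mx: 0, 2.68, 2.176, 0.4, 0.16, 0 → R0 = 5.416
x·lx·mx: 0, 2.68, 4.352, 1.2, 0.64, 0 → Σ = 8.872
T = 8.872 / 5.416 = 1.638109… → 1.638

1.638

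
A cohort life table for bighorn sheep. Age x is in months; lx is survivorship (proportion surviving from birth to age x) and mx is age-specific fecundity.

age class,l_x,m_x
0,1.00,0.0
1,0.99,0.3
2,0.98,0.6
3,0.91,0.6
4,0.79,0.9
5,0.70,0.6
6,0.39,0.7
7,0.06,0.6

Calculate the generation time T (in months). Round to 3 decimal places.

lx·mx: 0, 0.297, 0.588, 0.546, 0.711, 0.42, 0.273, 0.036 → R0 = 2.871
x·lx·mx: 0, 0.297, 1.176, 1.638, 2.844, 2.1, 1.638, 0.252 → Σ = 9.945
T = 9.945 / 2.871 = 3.46395… → 3.464

3.464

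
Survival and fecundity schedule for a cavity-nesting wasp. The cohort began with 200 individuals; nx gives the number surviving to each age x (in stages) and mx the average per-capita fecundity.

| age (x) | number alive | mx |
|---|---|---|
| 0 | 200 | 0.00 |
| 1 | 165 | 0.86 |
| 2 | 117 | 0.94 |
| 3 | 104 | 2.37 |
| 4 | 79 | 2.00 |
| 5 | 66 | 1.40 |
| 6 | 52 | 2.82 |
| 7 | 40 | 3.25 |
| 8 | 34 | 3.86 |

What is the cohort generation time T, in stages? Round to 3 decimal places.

4.353

lx = nx/n0 = nx/200: 1, 0.825, 0.585, 0.52, 0.395, 0.33, 0.26, 0.2, 0.17
lx·mx: 0, 0.7095, 0.5499, 1.2324, 0.79, 0.462, 0.7332, 0.65, 0.6562 → R0 = 5.7832
x·lx·mx: 0, 0.7095, 1.0998, 3.6972, 3.16, 2.31, 4.3992, 4.55, 5.2496 → Σ = 25.1753
T = 25.1753 / 5.7832 = 4.353178… → 4.353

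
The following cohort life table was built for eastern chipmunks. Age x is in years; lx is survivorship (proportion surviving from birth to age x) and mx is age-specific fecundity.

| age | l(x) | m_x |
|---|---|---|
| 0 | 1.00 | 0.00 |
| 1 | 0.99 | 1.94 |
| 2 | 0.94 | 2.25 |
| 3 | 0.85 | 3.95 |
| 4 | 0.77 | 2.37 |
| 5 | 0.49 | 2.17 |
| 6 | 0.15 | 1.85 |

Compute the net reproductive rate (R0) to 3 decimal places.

10.559

lx·mx by age: 0, 1.9206, 2.115, 3.3575, 1.8249, 1.0633, 0.2775
R0 = Σ lx·mx = 10.5588 → 10.559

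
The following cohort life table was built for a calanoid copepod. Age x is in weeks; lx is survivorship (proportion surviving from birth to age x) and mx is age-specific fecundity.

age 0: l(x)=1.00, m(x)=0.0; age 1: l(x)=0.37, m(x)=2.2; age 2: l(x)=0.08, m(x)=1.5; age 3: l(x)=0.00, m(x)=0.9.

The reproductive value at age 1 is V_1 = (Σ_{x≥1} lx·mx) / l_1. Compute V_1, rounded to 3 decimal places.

lx·mx for x ≥ 1: 0.814, 0.12, 0 → sum = 0.934
V_1 = 0.934 / l_1 = 0.934 / 0.37 = 2.524324… → 2.524

2.524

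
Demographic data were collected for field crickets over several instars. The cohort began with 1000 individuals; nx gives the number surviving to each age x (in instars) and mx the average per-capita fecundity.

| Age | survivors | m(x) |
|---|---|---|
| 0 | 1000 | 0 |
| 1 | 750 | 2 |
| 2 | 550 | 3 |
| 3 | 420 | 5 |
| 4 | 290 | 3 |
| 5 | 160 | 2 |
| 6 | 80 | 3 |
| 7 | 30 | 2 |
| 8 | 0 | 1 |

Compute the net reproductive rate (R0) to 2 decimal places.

6.74

lx = nx/n0 = nx/1000: 1, 0.75, 0.55, 0.42, 0.29, 0.16, 0.08, 0.03, 0
lx·mx by age: 0, 1.5, 1.65, 2.1, 0.87, 0.32, 0.24, 0.06, 0
R0 = Σ lx·mx = 6.74 → 6.74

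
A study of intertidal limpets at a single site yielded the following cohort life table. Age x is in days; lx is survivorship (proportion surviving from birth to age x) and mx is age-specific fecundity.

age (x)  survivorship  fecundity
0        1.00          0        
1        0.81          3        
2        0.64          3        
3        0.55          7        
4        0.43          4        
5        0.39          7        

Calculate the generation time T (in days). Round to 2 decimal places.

lx·mx: 0, 2.43, 1.92, 3.85, 1.72, 2.73 → R0 = 12.65
x·lx·mx: 0, 2.43, 3.84, 11.55, 6.88, 13.65 → Σ = 38.35
T = 38.35 / 12.65 = 3.031621… → 3.03

3.03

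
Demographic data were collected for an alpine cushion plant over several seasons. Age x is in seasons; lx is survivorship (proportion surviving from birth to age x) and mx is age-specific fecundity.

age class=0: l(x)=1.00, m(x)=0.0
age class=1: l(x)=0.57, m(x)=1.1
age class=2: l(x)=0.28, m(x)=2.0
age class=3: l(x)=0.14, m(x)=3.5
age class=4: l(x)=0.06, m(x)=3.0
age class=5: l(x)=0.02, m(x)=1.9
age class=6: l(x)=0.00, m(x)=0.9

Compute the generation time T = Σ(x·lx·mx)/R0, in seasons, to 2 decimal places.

lx·mx: 0, 0.627, 0.56, 0.49, 0.18, 0.038, 0 → R0 = 1.895
x·lx·mx: 0, 0.627, 1.12, 1.47, 0.72, 0.19, 0 → Σ = 4.127
T = 4.127 / 1.895 = 2.177836… → 2.18

2.18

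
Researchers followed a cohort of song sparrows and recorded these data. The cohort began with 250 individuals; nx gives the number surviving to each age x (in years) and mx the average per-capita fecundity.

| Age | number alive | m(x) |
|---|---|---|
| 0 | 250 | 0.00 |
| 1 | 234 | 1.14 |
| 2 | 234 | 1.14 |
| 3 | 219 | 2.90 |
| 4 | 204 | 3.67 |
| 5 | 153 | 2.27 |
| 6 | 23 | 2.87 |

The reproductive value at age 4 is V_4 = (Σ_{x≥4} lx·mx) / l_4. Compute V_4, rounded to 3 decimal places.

lx = nx/n0 = nx/250: 1, 0.936, 0.936, 0.876, 0.816, 0.612, 0.092
lx·mx for x ≥ 4: 2.99472, 1.38924, 0.26404 → sum = 4.648
V_4 = 4.648 / l_4 = 4.648 / 0.816 = 5.696078… → 5.696

5.696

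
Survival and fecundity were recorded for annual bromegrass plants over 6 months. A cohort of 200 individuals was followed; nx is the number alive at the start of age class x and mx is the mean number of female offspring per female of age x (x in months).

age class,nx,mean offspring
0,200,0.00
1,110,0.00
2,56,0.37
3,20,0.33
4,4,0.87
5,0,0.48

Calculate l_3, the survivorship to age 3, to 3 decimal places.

l_3 = n_3/n_0 = 20/200 = 0.1 → 0.100

0.100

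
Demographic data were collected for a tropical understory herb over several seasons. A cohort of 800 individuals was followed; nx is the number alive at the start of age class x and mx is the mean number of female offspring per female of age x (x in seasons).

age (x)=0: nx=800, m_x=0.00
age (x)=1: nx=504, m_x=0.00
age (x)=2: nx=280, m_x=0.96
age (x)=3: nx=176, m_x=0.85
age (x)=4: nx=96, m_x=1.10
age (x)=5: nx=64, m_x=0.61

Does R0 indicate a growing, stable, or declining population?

lx = nx/n0 = nx/800: 1, 0.63, 0.35, 0.22, 0.12, 0.08
R0 = Σ lx·mx = 0 + 0 + 0.336 + 0.187 + 0.132 + 0.0488 = 0.7038
R0 < 1, so the population is declining.

declining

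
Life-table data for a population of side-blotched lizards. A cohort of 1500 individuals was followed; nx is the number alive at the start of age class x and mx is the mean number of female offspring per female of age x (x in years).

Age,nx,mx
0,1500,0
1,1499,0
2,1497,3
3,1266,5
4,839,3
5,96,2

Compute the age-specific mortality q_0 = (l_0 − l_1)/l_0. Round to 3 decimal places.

0.001

lx = nx/n0 = nx/1500: 1, 0.99933…, 0.998, 0.844, 0.55933…, 0.064
q_0 = (l_0 − l_1) / l_0 = (1 − 0.999333…) / 1
     = 0.000667… / 1 = 0.000667… → 0.001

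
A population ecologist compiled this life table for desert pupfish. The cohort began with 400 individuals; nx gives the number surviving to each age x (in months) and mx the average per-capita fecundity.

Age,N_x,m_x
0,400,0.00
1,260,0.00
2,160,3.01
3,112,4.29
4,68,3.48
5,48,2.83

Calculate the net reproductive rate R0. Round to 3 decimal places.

3.336

lx = nx/n0 = nx/400: 1, 0.65, 0.4, 0.28, 0.17, 0.12
lx·mx by age: 0, 0, 1.204, 1.2012, 0.5916, 0.3396
R0 = Σ lx·mx = 3.3364 → 3.336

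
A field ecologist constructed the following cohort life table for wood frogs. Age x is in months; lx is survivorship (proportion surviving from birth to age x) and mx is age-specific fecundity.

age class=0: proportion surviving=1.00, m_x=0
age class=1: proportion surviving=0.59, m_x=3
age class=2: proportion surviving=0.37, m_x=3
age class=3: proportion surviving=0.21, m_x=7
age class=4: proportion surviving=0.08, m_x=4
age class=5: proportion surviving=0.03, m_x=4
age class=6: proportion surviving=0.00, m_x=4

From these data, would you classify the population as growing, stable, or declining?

R0 = Σ lx·mx = 0 + 1.77 + 1.11 + 1.47 + 0.32 + 0.12 + 0 = 4.79
R0 > 1, so the population is growing.

growing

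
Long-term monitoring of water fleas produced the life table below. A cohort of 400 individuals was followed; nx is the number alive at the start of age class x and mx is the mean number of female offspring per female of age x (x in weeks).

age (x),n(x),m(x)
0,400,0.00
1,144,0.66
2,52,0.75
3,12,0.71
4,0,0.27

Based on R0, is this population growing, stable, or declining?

lx = nx/n0 = nx/400: 1, 0.36, 0.13, 0.03, 0
R0 = Σ lx·mx = 0 + 0.2376 + 0.0975 + 0.0213 + 0 = 0.3564
R0 < 1, so the population is declining.

declining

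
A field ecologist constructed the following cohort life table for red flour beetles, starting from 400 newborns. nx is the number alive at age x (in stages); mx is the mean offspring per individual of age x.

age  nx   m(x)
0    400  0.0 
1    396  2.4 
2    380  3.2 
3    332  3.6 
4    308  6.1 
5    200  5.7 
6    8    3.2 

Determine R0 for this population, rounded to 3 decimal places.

lx = nx/n0 = nx/400: 1, 0.99, 0.95, 0.83, 0.77, 0.5, 0.02
lx·mx by age: 0, 2.376, 3.04, 2.988, 4.697, 2.85, 0.064
R0 = Σ lx·mx = 16.015 → 16.015

16.015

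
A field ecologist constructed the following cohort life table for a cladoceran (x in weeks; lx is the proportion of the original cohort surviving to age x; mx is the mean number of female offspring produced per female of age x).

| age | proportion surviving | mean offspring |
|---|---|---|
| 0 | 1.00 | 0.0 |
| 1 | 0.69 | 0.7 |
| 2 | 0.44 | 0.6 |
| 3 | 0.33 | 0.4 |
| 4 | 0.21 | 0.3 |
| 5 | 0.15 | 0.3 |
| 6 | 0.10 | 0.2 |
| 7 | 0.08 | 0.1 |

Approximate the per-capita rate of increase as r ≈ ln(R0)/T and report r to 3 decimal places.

R0 = Σ lx·mx = 0 + 0.483 + 0.264 + 0.132 + 0.063 + 0.045 + 0.02 + 0.008 = 1.015
Σ x·lx·mx = 2.06; T = 2.06/1.015 = 2.02956…
r ≈ ln(R0)/T = ln(1.015)/2.02956… = 0.00734… → 0.007

0.007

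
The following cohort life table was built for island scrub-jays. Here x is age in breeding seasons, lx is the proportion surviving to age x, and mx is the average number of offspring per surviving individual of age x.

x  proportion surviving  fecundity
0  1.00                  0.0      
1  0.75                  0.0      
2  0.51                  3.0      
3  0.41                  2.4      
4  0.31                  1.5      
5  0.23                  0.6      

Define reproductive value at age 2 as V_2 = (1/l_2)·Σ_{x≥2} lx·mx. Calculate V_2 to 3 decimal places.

lx·mx for x ≥ 2: 1.53, 0.984, 0.465, 0.138 → sum = 3.117
V_2 = 3.117 / l_2 = 3.117 / 0.51 = 6.111765… → 6.112

6.112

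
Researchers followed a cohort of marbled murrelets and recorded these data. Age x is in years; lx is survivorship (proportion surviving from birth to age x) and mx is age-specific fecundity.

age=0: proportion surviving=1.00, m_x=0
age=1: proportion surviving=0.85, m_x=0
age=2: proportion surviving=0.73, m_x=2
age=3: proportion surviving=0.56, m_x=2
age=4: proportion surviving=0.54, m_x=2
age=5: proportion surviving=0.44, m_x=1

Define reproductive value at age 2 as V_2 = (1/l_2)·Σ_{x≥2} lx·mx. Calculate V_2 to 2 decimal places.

lx·mx for x ≥ 2: 1.46, 1.12, 1.08, 0.44 → sum = 4.1
V_2 = 4.1 / l_2 = 4.1 / 0.73 = 5.616438… → 5.62

5.62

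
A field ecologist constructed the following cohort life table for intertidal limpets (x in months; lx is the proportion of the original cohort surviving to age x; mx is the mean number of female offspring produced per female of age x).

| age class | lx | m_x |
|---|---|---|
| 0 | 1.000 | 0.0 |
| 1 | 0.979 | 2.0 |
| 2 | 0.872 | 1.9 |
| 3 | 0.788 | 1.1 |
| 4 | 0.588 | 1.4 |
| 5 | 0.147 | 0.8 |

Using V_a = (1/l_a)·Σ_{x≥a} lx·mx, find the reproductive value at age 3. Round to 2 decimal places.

lx·mx for x ≥ 3: 0.8668, 0.8232, 0.1176 → sum = 1.8076
V_3 = 1.8076 / l_3 = 1.8076 / 0.788 = 2.293909… → 2.29

2.29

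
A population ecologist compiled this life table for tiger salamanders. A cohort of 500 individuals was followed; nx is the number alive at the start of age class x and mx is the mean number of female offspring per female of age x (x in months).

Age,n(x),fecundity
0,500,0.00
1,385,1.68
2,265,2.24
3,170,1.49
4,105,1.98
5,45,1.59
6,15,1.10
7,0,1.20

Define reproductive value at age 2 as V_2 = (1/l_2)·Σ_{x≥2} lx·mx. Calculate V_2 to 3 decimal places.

4.313

lx = nx/n0 = nx/500: 1, 0.77, 0.53, 0.34, 0.21, 0.09, 0.03, 0
lx·mx for x ≥ 2: 1.1872, 0.5066, 0.4158, 0.1431, 0.033, 0 → sum = 2.2857
V_2 = 2.2857 / l_2 = 2.2857 / 0.53 = 4.312642… → 4.313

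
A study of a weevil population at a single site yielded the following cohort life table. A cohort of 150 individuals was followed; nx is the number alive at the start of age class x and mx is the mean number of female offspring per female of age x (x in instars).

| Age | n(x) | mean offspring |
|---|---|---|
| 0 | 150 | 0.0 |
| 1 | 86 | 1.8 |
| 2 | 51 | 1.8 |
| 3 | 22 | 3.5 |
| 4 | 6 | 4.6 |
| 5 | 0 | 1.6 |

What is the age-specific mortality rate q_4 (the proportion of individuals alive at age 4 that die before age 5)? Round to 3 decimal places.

lx = nx/n0 = nx/150: 1, 0.57333…, 0.34, 0.14667…, 0.04, 0
q_4 = (l_4 − l_5) / l_4 = (0.04 − 0) / 0.04
     = 0.04 / 0.04 = 1 → 1.000

1.000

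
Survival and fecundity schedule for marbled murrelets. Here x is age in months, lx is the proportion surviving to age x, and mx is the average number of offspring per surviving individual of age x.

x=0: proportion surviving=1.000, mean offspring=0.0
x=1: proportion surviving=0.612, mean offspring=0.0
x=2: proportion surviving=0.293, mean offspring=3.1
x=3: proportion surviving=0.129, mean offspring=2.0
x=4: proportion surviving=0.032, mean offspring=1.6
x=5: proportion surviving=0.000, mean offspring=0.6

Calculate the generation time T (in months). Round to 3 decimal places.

lx·mx: 0, 0, 0.9083, 0.258, 0.0512, 0 → R0 = 1.2175
x·lx·mx: 0, 0, 1.8166, 0.774, 0.2048, 0 → Σ = 2.7954
T = 2.7954 / 1.2175 = 2.296016… → 2.296

2.296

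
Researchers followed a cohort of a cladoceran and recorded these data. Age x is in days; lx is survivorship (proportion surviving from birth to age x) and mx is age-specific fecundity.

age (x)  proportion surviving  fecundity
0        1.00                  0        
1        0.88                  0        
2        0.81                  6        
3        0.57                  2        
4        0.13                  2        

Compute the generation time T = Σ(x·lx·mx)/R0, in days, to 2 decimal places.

lx·mx: 0, 0, 4.86, 1.14, 0.26 → R0 = 6.26
x·lx·mx: 0, 0, 9.72, 3.42, 1.04 → Σ = 14.18
T = 14.18 / 6.26 = 2.265176… → 2.27

2.27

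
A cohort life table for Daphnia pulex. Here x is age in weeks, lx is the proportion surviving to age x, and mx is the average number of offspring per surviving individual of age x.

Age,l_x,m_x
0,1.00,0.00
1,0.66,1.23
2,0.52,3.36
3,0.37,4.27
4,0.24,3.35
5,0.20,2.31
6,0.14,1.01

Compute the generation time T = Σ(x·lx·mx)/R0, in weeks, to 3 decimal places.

2.780

lx·mx: 0, 0.8118, 1.7472, 1.5799, 0.804, 0.462, 0.1414 → R0 = 5.5463
x·lx·mx: 0, 0.8118, 3.4944, 4.7397, 3.216, 2.31, 0.8484 → Σ = 15.4203
T = 15.4203 / 5.5463 = 2.780286… → 2.780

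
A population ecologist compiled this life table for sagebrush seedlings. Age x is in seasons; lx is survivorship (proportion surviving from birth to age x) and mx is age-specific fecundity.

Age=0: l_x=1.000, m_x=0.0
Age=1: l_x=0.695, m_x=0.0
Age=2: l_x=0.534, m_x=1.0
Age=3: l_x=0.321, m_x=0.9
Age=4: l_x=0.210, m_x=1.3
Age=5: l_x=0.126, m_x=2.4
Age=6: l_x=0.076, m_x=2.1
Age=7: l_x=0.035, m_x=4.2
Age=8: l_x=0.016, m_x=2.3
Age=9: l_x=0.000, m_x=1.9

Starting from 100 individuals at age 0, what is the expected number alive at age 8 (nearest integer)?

2

Expected survivors = N0 · l_8 = 100 × 0.016 = 1.6 → 2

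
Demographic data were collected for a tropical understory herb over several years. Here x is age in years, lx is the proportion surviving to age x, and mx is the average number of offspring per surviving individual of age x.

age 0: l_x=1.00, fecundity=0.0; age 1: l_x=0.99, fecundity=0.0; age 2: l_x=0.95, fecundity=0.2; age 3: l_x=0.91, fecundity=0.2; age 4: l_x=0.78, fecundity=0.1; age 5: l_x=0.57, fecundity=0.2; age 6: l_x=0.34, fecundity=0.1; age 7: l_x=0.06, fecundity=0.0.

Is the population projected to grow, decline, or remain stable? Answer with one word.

declining

R0 = Σ lx·mx = 0 + 0 + 0.19 + 0.182 + 0.078 + 0.114 + 0.034 + 0 = 0.598
R0 < 1, so the population is declining.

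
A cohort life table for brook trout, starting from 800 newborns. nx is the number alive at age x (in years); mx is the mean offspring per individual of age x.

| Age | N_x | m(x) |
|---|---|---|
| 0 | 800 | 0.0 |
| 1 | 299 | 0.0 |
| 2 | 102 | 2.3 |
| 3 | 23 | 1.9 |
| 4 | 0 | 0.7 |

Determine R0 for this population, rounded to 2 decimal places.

lx = nx/n0 = nx/800: 1, 0.37375, 0.1275, 0.02875, 0
lx·mx by age: 0, 0, 0.29325, 0.054625, 0
R0 = Σ lx·mx = 0.347875 → 0.35

0.35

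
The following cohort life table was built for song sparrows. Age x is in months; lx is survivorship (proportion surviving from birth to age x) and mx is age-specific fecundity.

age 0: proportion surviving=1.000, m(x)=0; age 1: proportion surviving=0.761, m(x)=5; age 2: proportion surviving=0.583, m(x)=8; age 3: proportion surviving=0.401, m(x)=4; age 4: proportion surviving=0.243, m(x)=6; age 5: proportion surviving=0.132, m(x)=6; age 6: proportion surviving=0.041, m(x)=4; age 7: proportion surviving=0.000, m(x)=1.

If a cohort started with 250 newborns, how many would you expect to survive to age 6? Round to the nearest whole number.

10

Expected survivors = N0 · l_6 = 250 × 0.041 = 10.25 → 10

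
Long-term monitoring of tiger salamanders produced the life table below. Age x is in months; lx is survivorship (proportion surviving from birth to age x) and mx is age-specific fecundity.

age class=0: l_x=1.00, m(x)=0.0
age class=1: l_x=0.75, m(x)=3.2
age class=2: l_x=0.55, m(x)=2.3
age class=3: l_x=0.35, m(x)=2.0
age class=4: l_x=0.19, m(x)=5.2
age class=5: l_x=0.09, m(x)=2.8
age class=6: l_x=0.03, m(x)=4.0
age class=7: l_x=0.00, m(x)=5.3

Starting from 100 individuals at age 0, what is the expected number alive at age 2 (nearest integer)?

55

Expected survivors = N0 · l_2 = 100 × 0.55 = 55 → 55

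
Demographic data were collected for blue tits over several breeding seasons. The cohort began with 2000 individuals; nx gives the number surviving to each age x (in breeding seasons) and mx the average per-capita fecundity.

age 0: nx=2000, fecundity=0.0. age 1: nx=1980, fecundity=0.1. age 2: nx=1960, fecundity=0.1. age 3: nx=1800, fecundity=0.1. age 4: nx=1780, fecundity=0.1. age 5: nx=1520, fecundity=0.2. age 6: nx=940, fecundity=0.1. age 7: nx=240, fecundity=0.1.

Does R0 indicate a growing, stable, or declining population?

lx = nx/n0 = nx/2000: 1, 0.99, 0.98, 0.9, 0.89, 0.76, 0.47, 0.12
R0 = Σ lx·mx = 0 + 0.099 + 0.098 + 0.09 + 0.089 + 0.152 + 0.047 + 0.012 = 0.587
R0 < 1, so the population is declining.

declining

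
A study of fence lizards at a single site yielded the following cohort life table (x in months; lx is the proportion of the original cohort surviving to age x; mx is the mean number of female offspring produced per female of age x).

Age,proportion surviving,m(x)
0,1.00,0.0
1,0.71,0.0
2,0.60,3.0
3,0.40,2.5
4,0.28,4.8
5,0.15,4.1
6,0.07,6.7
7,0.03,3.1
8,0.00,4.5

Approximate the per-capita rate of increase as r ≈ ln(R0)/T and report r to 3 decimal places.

R0 = Σ lx·mx = 0 + 0 + 1.8 + 1 + 1.344 + 0.615 + 0.469 + 0.093 + 0 = 5.321
Σ x·lx·mx = 18.516; T = 18.516/5.321 = 3.4798…
r ≈ ln(R0)/T = ln(5.321)/3.4798… = 0.48039… → 0.480

0.480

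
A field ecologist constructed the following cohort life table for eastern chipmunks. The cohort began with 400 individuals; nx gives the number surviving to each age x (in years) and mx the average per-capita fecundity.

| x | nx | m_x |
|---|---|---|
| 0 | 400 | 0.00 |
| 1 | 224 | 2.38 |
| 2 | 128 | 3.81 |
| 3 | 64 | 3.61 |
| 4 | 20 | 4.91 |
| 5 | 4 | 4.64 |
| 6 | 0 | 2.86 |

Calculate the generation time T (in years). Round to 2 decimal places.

lx = nx/n0 = nx/400: 1, 0.56, 0.32, 0.16, 0.05, 0.01, 0
lx·mx: 0, 1.3328, 1.2192, 0.5776, 0.2455, 0.0464, 0 → R0 = 3.4215
x·lx·mx: 0, 1.3328, 2.4384, 1.7328, 0.982, 0.232, 0 → Σ = 6.718
T = 6.718 / 3.4215 = 1.963466… → 1.96

1.96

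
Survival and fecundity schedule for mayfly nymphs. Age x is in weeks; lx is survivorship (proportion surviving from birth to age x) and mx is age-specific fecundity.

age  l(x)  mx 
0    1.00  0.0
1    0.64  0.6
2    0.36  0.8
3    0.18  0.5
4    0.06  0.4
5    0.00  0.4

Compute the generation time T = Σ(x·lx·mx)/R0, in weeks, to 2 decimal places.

lx·mx: 0, 0.384, 0.288, 0.09, 0.024, 0 → R0 = 0.786
x·lx·mx: 0, 0.384, 0.576, 0.27, 0.096, 0 → Σ = 1.326
T = 1.326 / 0.786 = 1.687023… → 1.69

1.69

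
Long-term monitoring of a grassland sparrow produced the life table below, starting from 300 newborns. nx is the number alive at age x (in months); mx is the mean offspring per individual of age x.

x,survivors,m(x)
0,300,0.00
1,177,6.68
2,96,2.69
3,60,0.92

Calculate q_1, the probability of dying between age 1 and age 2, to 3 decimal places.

lx = nx/n0 = nx/300: 1, 0.59, 0.32, 0.2
q_1 = (l_1 − l_2) / l_1 = (0.59 − 0.32) / 0.59
     = 0.27 / 0.59 = 0.457627… → 0.458

0.458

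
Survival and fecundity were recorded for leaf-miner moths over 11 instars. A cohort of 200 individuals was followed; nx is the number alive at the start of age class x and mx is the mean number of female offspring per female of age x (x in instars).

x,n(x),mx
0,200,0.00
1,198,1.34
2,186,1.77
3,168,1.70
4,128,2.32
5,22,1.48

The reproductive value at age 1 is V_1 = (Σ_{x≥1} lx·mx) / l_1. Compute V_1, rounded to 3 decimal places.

lx = nx/n0 = nx/200: 1, 0.99, 0.93, 0.84, 0.64, 0.11
lx·mx for x ≥ 1: 1.3266, 1.6461, 1.428, 1.4848, 0.1628 → sum = 6.0483
V_1 = 6.0483 / l_1 = 6.0483 / 0.99 = 6.109394… → 6.109

6.109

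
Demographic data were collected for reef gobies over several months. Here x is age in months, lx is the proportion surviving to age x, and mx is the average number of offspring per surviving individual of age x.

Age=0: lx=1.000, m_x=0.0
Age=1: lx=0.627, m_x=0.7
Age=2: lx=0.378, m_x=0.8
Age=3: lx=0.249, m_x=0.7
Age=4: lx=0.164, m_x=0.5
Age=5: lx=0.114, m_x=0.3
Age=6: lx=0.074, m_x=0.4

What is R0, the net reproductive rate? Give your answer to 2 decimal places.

lx·mx by age: 0, 0.4389, 0.3024, 0.1743, 0.082, 0.0342, 0.0296
R0 = Σ lx·mx = 1.0614 → 1.06

1.06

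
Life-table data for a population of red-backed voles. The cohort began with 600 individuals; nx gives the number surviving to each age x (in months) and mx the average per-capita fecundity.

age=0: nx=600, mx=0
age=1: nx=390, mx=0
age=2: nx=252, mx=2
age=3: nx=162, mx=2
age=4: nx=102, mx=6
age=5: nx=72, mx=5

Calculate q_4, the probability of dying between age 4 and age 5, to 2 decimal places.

lx = nx/n0 = nx/600: 1, 0.65, 0.42, 0.27, 0.17, 0.12
q_4 = (l_4 − l_5) / l_4 = (0.17 − 0.12) / 0.17
     = 0.05 / 0.17 = 0.294118… → 0.29

0.29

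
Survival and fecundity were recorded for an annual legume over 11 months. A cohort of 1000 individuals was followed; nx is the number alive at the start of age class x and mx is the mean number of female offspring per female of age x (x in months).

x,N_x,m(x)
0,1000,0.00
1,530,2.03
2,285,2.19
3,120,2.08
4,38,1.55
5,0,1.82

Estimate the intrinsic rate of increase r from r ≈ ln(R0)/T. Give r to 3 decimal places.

0.423

lx = nx/n0 = nx/1000: 1, 0.53, 0.285, 0.12, 0.038, 0
R0 = Σ lx·mx = 0 + 1.0759 + 0.62415 + 0.2496 + 0.0589 + 0 = 2.00855
Σ x·lx·mx = 3.3086; T = 3.3086/2.00855 = 1.64726…
r ≈ ln(R0)/T = ln(2.00855)/1.64726… = 0.42338… → 0.423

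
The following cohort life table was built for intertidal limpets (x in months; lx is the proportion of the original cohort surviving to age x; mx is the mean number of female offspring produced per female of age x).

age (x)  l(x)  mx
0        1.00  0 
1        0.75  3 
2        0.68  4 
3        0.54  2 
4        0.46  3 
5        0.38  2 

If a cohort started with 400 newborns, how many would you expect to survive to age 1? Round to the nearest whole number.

300

Expected survivors = N0 · l_1 = 400 × 0.75 = 300 → 300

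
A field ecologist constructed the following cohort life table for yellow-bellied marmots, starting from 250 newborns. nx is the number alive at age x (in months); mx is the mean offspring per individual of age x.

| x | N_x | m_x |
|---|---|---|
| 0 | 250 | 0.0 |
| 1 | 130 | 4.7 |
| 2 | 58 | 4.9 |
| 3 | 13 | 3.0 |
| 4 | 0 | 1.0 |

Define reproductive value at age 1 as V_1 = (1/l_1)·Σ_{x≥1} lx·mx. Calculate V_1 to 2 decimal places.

7.19

lx = nx/n0 = nx/250: 1, 0.52, 0.232, 0.052, 0
lx·mx for x ≥ 1: 2.444, 1.1368, 0.156, 0 → sum = 3.7368
V_1 = 3.7368 / l_1 = 3.7368 / 0.52 = 7.186154… → 7.19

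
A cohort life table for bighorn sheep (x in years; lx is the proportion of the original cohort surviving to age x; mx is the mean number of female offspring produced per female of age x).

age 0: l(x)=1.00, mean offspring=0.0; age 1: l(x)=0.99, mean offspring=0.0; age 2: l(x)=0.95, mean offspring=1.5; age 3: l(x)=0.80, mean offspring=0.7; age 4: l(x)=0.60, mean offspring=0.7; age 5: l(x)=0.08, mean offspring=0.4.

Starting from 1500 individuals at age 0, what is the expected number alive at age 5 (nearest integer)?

Expected survivors = N0 · l_5 = 1500 × 0.08 = 120 → 120

120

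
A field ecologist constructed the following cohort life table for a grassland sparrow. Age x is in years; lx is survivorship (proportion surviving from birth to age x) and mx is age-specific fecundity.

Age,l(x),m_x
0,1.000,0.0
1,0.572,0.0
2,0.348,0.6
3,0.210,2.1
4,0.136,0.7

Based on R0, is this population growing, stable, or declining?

declining

R0 = Σ lx·mx = 0 + 0 + 0.2088 + 0.441 + 0.0952 = 0.745
R0 < 1, so the population is declining.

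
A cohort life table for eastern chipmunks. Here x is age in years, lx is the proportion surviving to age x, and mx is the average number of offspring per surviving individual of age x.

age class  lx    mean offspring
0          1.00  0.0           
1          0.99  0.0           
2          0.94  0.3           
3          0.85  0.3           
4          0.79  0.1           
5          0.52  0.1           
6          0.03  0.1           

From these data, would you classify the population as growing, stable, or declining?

declining

R0 = Σ lx·mx = 0 + 0 + 0.282 + 0.255 + 0.079 + 0.052 + 0.003 = 0.671
R0 < 1, so the population is declining.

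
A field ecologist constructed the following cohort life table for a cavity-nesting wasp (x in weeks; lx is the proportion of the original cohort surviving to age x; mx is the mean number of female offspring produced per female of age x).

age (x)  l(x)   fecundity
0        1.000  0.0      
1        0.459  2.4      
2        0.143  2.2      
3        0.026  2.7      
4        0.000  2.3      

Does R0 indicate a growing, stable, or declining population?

growing

R0 = Σ lx·mx = 0 + 1.1016 + 0.3146 + 0.0702 + 0 = 1.4864
R0 > 1, so the population is growing.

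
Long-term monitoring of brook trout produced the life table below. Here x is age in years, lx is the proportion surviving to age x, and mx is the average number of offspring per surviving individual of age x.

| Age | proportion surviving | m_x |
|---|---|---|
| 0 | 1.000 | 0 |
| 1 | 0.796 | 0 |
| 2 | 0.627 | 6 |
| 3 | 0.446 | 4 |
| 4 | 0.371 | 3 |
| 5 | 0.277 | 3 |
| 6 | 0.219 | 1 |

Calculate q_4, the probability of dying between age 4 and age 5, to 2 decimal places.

0.25

q_4 = (l_4 − l_5) / l_4 = (0.371 − 0.277) / 0.371
     = 0.094 / 0.371 = 0.253369… → 0.25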